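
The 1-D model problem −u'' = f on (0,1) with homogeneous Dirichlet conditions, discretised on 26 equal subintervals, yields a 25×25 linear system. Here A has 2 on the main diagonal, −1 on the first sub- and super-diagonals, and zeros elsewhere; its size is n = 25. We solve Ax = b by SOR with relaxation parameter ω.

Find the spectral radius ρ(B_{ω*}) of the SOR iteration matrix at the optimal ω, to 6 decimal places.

B_J for the 25×25 system has eigenvalues cos(kπ/26); ρ_J = cos(π/26) = 0.992709.
root = sin(π/26) = 0.1205367  (since 1−cos² = sin²).
[ω*] 2 ÷ (1 + 0.1205367) = 2 ÷ 1.1205367 = 1.784859.
ρ_SOR = ω* − 1 = 1.784859 − 1 = 0.784859.

ρ_SOR = 0.784859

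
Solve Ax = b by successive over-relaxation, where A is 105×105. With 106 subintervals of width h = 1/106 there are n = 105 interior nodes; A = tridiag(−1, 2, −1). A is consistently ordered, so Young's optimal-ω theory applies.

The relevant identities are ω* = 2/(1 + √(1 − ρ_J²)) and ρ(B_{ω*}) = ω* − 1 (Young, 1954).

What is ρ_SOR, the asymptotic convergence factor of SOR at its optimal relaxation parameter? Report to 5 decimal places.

ρ_SOR = 0.94244

ρ_J = max_k |cos(kπ/106)| = cos(π/106) = 0.99956
root = sin(π/106) = 0.029633  (since 1−cos² = sin²).
Then 2/(1+√(1−ρ_J²)) = 2/(1+0.029633); ω* = 2/1.029633 = 1.94244.
Hence ρ(B_{ω*}) = 1.94244 − 1 = 0.94244.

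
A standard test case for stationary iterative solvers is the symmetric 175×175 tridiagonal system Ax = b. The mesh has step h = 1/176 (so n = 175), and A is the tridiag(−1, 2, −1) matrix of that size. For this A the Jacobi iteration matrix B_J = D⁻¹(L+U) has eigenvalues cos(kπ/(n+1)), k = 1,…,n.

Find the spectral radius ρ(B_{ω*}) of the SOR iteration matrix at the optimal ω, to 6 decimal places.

ρ_SOR = 0.964928

[ρ_J] n=175: ρ(B_J) = cos(π/(n+1)) = cos(π/176) = 0.999841.
√(1−ρ_J²) = |sin(π/176)| = 0.0178490
ω* = 2 / (1 + 0.0178490) = 2 / 1.0178490 ≈ 1.964928.
[ρ_SOR] ω* − 1 = 0.964928.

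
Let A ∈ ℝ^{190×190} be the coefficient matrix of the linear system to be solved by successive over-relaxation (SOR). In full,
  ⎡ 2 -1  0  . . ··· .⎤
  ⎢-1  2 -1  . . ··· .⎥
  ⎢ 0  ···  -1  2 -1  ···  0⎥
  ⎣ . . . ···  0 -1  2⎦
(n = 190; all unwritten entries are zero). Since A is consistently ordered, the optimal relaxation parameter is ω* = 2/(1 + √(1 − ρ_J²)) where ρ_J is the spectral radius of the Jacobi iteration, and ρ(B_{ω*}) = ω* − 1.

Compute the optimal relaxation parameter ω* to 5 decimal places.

ω* = 1.96764

With n=190, ρ(Jacobi) = cos(π/191) = 0.99986.
√(1−ρ_J²) = |sin(π/191)| = 0.016447
So ω* = 2/1.016447 = 1.96764 (Young).
ρ_SOR = ω* − 1 ≈ 0.96764.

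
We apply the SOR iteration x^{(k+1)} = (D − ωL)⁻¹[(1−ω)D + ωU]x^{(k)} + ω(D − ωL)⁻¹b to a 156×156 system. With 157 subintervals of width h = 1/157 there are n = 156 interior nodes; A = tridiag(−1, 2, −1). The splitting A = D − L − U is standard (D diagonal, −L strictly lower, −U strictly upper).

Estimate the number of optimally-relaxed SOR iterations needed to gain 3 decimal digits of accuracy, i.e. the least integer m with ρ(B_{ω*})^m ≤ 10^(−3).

m = 173

B_J for the 156×156 system has eigenvalues cos(kπ/157); ρ_J = cos(π/157) = 0.9997998.
√(1 − cos²(π/157)) = sin(π/157) ≈ 0.0200088.
ω* = 2/(1 + 0.0200088) = 2/1.0200088 = 1.9607674.
and ρ(B_{ω*}) = 1.9607674 − 1 = 0.9607674.
3·ln10 = 6.90776; −ln(0.9607674) = 0.0400229; m = ⌈6.90776/0.0400229⌉ = ⌈172.595⌉ = 173.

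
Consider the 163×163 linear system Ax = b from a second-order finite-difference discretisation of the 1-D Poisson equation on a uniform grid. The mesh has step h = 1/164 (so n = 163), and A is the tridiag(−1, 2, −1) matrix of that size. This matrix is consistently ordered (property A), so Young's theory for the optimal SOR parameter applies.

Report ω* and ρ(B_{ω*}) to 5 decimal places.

B_J for the 163×163 system has eigenvalues cos(kπ/164); ρ_J = cos(π/164) = 0.99982.
1 − cos²(π/164) = sin²(π/164) ⇒ √(1−ρ_J²) = sin(π/164) = 0.019155.
Then 2/(1+√(1−ρ_J²)) = 2/(1+0.019155); ω* = 2/1.019155 = 1.96241.
ρ_SOR = ω* − 1 = 1.96241 − 1 = 0.96241.

ω* = 1.96241, ρ_SOR = 0.96241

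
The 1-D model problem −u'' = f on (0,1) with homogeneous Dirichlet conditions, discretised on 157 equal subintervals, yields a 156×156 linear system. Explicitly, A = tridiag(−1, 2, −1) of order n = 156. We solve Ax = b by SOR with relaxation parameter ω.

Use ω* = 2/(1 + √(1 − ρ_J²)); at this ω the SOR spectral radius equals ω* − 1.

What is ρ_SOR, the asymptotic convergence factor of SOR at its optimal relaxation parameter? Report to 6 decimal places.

ρ_SOR = 0.960767

With n=156, ρ(Jacobi) = cos(π/157) = 0.999800.
1 − cos²(π/157) = sin²(π/157) ⇒ √(1−ρ_J²) = sin(π/157) = 0.0200088.
ω* = 2 / (1 + 0.0200088) = 2 / 1.0200088 ≈ 1.960767.
[ρ_SOR] ω* − 1 = 0.960767.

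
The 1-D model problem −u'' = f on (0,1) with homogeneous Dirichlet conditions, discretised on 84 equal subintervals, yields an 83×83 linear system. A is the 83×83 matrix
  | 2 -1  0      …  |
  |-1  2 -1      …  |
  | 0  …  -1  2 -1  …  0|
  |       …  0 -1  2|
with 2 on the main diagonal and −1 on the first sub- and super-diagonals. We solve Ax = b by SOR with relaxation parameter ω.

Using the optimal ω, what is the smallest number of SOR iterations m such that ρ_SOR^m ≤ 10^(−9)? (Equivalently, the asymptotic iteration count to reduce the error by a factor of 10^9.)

[ρ_J] n=83: ρ(B_J) = cos(π/(n+1)) = cos(π/84) = 0.9993007.
√(1 − cos²(π/84)) = sin(π/84) ≈ 0.0373912.
Then 2/(1+√(1−ρ_J²)) = 2/(1+0.0373912); ω* = 2/1.0373912 = 1.9279130.
At ω = 1.9279130 every |λ(B_ω)| = ω−1, so ρ_SOR = 0.9279130.
Need (0.9279130)^m ≤ 10^(−9): m ≥ 9·ln10/|ln 0.9279130| = 20.7233/0.0748173 = 276.985 ⇒ m = 277.

m = 277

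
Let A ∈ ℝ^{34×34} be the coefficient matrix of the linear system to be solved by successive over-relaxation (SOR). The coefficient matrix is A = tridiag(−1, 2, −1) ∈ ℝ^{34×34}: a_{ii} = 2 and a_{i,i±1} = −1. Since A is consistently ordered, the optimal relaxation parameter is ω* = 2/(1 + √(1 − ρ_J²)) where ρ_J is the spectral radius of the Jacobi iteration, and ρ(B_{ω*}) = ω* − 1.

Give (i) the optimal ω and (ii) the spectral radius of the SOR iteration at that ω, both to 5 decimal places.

ρ_J = max_k |cos(kπ/35)| = cos(π/35) = 0.99597
√(1−ρ_J²) simplifies to sin(π/35) = 0.089639.
Young: ω* = 2/(1+√(1−ρ_J²)) = 2/(1+0.089639) = 2/1.089639 = 1.83547.
ρ_SOR = ω* − 1 ≈ 0.83547.

ω* = 1.83547, ρ_SOR = 0.83547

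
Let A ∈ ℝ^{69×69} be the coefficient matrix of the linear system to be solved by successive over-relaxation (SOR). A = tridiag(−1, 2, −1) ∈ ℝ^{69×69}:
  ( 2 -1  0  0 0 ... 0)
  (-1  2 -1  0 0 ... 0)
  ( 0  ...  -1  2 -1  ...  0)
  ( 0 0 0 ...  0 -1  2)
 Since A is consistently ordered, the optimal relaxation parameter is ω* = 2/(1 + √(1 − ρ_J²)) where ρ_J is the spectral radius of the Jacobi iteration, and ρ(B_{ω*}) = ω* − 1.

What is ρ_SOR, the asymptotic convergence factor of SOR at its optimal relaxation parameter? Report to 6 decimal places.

ρ_SOR = 0.914123

With n=69, ρ(Jacobi) = cos(π/70) = 0.998993.
root = sin(π/70) = 0.0448648  (since 1−cos² = sin²).
So ω* = 2/1.0448648 = 1.914123 (Young).
ρ(B_{ω*}) = ω*−1 = 0.914123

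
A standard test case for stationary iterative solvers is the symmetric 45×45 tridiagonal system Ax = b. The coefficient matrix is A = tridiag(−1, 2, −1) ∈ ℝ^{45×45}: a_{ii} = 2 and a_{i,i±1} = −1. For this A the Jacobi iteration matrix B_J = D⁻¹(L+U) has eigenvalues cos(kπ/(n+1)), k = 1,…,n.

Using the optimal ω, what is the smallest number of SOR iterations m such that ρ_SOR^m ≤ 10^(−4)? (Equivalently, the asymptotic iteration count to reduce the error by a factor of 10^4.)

spectrum of D⁻¹(L+U) = {cos(kπ/46) : 1≤k≤45}; ρ_J = cos(π/46) = 0.9976688.
√(1 − cos²(π/46)) = sin(π/46) ≈ 0.0682424.
So ω* = 2/1.0682424 = 1.8722342 (Young).
At ω = 1.8722342 every |λ(B_ω)| = ω−1, so ρ_SOR = 0.8722342.
For 4 digits: m = 4·ln10 / (−ln 0.8722342) = 9.21034/0.136697 = 67.378; round up → m = 68.

m = 68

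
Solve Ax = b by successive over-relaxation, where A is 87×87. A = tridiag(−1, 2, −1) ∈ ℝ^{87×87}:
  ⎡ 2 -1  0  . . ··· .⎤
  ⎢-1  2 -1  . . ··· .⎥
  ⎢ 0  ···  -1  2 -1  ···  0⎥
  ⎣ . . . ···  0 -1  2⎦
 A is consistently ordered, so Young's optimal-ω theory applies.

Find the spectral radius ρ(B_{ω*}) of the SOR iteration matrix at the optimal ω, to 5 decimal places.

ρ_J = max_k |cos(kπ/88)| = cos(π/88) = 0.99936
√(1−ρ_J²) = |sin(π/88)| = 0.035692
ω* = 2/(1+0.035692) = 1.93108
and ρ(B_{ω*}) = 1.93108 − 1 = 0.93108.

ρ_SOR = 0.93108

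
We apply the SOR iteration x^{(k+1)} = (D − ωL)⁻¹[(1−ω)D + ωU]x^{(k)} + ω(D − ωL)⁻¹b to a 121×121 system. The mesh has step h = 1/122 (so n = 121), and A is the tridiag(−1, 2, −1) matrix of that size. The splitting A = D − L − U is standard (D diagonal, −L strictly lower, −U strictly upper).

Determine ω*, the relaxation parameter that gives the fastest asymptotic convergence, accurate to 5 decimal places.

spectrum of D⁻¹(L+U) = {cos(kπ/122) : 1≤k≤121}; ρ_J = cos(π/122) = 0.99967.
√(1−ρ_J²) = |sin(π/122)| = 0.025748
Young: ω* = 2/(1+√(1−ρ_J²)) = 2/(1+0.025748) = 2/1.025748 = 1.94980.
ρ_SOR = ω* − 1 = 1.94980 − 1 = 0.94980.

ω* = 1.94980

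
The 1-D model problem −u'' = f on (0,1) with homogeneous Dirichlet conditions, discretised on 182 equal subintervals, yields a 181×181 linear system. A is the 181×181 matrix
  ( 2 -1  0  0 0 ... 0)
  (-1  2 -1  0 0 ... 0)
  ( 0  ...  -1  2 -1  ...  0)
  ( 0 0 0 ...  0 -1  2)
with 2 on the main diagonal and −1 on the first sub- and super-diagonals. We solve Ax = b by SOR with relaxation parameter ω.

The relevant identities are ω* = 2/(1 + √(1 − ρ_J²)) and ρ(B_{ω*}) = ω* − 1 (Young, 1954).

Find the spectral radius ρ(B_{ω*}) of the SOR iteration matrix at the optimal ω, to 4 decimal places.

ρ_SOR = 0.9661

spectrum of D⁻¹(L+U) = {cos(kπ/182) : 1≤k≤181}; ρ_J = cos(π/182) = 0.9999.
√(1−ρ_J²) = |sin(π/182)| = 0.01726
ω* = 2 / (1 + 0.01726) = 2 / 1.01726 ≈ 1.9661.
[ρ_SOR] ω* − 1 = 0.9661.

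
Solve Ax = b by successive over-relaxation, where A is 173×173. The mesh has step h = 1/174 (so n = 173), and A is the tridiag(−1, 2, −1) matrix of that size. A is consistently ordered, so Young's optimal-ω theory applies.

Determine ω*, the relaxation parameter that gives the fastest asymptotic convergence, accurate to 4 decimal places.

½·tridiag(1,0,1) at n=173: λ_k = cos(kπ/174); max |λ| at k=1 ⇒ ρ_J = cos(π/174) ≈ 0.9998.
1 − cos²(π/174) = sin²(π/174) ⇒ √(1−ρ_J²) = sin(π/174) = 0.01805.
Young: ω* = 2/(1+√(1−ρ_J²)) = 2/(1+0.01805) = 2/1.01805 = 1.9645.
and ρ(B_{ω*}) = 1.9645 − 1 = 0.9645.

ω* = 1.9645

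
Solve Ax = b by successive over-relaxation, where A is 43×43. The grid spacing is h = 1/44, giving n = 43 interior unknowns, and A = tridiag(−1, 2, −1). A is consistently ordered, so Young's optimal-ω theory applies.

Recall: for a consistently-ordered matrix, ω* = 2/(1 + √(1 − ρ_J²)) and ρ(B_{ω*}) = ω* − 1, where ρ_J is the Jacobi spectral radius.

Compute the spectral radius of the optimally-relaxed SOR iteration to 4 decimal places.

n=43: λ(B_J) = 1 − λ(A)/2 = cos(kπ/44); k=1 gives ρ_J = 0.9975.
1 − cos²(π/44) = sin²(π/44) ⇒ √(1−ρ_J²) = sin(π/44) = 0.07134.
Then 2/(1+√(1−ρ_J²)) = 2/(1+0.07134); ω* = 2/1.07134 = 1.8668.
ρ_SOR = ω* − 1 = 1.8668 − 1 = 0.8668.

ρ_SOR = 0.8668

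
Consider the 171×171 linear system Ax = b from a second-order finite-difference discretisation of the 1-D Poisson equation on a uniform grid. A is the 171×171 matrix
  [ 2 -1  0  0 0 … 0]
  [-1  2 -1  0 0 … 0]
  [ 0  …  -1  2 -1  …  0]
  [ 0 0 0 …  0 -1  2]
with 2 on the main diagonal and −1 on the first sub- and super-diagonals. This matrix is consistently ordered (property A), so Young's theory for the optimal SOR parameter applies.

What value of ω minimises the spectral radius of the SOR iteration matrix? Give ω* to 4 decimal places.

ω* = 1.9641

½·tridiag(1,0,1) at n=171: λ_k = cos(kπ/172); max |λ| at k=1 ⇒ ρ_J = cos(π/172) ≈ 0.9998.
√(1 − cos²(π/172)) = sin(π/172) ≈ 0.01826.
Young: ω* = 2/(1+√(1−ρ_J²)) = 2/(1+0.01826) = 2/1.01826 = 1.9641.
At ω = 1.9641 every |λ(B_ω)| = ω−1, so ρ_SOR = 0.9641.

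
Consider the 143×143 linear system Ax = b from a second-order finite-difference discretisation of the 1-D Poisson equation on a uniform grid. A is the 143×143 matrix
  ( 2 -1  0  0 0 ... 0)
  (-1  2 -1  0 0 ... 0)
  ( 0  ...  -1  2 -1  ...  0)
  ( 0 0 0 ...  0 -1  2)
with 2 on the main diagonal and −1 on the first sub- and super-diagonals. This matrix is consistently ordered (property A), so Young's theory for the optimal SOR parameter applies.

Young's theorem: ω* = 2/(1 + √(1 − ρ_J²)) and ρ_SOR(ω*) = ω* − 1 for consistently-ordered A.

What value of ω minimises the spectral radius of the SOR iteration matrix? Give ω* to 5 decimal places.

ω* = 1.95730

n=143: λ(B_J) = 1 − λ(A)/2 = cos(kπ/144); k=1 gives ρ_J = 0.99976.
√(1−ρ_J²) = |sin(π/144)| = 0.021815
ω* = 2/(1 + 0.021815) = 2/1.021815 = 1.95730.
[ρ_SOR] ω* − 1 = 0.95730.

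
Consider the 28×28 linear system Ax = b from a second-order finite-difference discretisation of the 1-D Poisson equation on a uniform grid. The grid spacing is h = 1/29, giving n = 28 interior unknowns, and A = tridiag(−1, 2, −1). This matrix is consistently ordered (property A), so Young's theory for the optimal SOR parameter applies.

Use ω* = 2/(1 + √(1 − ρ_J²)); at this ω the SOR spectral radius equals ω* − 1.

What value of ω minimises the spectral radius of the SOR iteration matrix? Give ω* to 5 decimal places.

ω* = 1.80486

ρ_J = max_k |cos(kπ/29)| = cos(π/29) = 0.99414
1 − cos²(π/29) = sin²(π/29) ⇒ √(1−ρ_J²) = sin(π/29) = 0.108119.
Young: ω* = 2/(1+√(1−ρ_J²)) = 2/(1+0.108119) = 2/1.108119 = 1.80486.
and ρ(B_{ω*}) = 1.80486 − 1 = 0.80486.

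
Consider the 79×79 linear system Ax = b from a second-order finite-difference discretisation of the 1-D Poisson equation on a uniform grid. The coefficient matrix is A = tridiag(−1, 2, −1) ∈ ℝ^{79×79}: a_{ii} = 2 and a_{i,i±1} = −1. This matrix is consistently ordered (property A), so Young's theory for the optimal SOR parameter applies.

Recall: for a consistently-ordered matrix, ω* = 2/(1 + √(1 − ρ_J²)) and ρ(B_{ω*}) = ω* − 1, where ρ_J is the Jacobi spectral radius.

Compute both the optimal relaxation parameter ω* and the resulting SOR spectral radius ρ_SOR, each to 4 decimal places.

ρ_J = max_k |cos(kπ/80)| = cos(π/80) = 0.9992
√(1 − cos²(π/80)) = sin(π/80) ≈ 0.03926.
ω* = 2/(1+0.03926) = 1.9244
ρ(B_{ω*}) = ω*−1 = 0.9244

ω* = 1.9244, ρ_SOR = 0.9244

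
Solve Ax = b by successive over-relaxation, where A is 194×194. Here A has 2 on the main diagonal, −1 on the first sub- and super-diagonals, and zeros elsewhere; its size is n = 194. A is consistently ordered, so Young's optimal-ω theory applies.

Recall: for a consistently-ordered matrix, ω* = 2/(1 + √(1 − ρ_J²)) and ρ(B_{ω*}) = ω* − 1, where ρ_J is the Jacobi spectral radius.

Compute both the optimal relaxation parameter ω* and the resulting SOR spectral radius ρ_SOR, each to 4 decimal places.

ω* = 1.9683, ρ_SOR = 0.9683

[ρ_J] n=194: ρ(B_J) = cos(π/(n+1)) = cos(π/195) = 0.9999.
1 − cos²(π/195) = sin²(π/195) ⇒ √(1−ρ_J²) = sin(π/195) = 0.01611.
[ω*] 2 ÷ (1 + 0.01611) = 2 ÷ 1.01611 = 1.9683.
[ρ_SOR] ω* − 1 = 0.9683.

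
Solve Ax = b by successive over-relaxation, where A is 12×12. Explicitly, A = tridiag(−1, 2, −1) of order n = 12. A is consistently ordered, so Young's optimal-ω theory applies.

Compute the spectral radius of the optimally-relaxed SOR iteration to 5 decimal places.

n=12: λ(B_J) = 1 − λ(A)/2 = cos(kπ/13); k=1 gives ρ_J = 0.97094.
√(1−ρ_J²) simplifies to sin(π/13) = 0.239316.
Then 2/(1+√(1−ρ_J²)) = 2/(1+0.239316); ω* = 2/1.239316 = 1.61379.
ρ_SOR = ω* − 1 ≈ 0.61379.

ρ_SOR = 0.61379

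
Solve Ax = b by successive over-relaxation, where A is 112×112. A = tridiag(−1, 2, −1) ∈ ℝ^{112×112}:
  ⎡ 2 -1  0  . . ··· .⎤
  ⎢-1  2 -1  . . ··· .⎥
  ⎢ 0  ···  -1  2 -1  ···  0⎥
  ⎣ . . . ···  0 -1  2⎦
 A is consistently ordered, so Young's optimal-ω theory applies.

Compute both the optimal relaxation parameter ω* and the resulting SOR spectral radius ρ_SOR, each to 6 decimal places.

[ρ_J] n=112: ρ(B_J) = cos(π/(n+1)) = cos(π/113) = 0.999614.
√(1−ρ_J²) = |sin(π/113)| = 0.0277981
ω* = 2 / (1 + 0.0277981) = 2 / 1.0277981 ≈ 1.945907.
ρ(B_{ω*}) = ω*−1 = 0.945907

ω* = 1.945907, ρ_SOR = 0.945907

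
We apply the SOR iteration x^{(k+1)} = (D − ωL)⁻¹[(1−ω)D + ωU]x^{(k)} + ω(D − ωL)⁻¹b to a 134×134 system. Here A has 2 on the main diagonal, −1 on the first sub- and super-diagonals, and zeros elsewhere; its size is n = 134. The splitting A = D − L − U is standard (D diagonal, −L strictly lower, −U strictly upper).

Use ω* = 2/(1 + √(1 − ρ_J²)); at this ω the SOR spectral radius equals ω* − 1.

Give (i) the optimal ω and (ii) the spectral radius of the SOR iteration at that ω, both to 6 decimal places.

ω* = 1.954520, ρ_SOR = 0.954520

[ρ_J] n=134: ρ(B_J) = cos(π/(n+1)) = cos(π/135) = 0.999729.
√(1 − cos²(π/135)) = sin(π/135) ≈ 0.0232690.
ω* = 2/(1 + 0.0232690) = 2/1.0232690 = 1.954520.
At ω = 1.954520 every |λ(B_ω)| = ω−1, so ρ_SOR = 0.954520.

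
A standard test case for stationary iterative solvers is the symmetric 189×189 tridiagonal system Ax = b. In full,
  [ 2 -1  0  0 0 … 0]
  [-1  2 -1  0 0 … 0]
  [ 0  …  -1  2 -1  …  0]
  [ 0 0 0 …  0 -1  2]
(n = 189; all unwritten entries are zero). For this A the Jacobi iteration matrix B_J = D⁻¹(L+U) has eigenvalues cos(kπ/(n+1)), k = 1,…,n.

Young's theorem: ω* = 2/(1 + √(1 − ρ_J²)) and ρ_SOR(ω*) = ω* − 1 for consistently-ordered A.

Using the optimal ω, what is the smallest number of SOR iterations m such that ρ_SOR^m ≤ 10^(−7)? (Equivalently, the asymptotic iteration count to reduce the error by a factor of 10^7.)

[ρ_J] n=189: ρ(B_J) = cos(π/(n+1)) = cos(π/190) = 0.9998633.
√(1−ρ_J²) simplifies to sin(π/190) = 0.0165339.
So ω* = 2/1.0165339 = 1.9674700 (Young).
At ω = 1.9674700 every |λ(B_ω)| = ω−1, so ρ_SOR = 0.9674700.
(0.9674700)^m ≤ 10^{−7}  ⇒  m·ln(0.9674700) ≤ −7·ln10  ⇒  m ≥ 487.380  ⇒  m = 488

m = 488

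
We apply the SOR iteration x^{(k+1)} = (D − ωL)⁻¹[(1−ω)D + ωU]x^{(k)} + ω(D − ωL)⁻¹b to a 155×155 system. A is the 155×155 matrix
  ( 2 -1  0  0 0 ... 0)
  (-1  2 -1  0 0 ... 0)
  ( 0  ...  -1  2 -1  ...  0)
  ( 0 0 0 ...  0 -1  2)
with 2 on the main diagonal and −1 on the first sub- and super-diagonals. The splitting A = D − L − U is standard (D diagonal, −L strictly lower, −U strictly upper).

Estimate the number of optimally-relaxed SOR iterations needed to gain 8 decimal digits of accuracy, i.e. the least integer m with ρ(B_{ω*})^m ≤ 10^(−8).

With n=155, ρ(Jacobi) = cos(π/156) = 0.9997972.
√(1−ρ_J²) simplifies to sin(π/156) = 0.0201371.
ω* = 2/(1+0.0201371) = 1.9605208
[ρ_SOR] ω* − 1 = 0.9605208.
8·ln10 = 18.4207; −ln(0.9605208) = 0.0402796; m = ⌈18.4207/0.0402796⌉ = ⌈457.321⌉ = 458.

m = 458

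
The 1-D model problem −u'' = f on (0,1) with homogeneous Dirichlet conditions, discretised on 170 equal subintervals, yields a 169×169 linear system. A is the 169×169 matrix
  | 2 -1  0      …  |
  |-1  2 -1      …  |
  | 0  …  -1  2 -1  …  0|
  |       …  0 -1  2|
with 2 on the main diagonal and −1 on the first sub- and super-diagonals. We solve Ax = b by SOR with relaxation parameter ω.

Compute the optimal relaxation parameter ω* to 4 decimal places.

ω* = 1.9637

spectrum of D⁻¹(L+U) = {cos(kπ/170) : 1≤k≤169}; ρ_J = cos(π/170) = 0.9998.
√(1−ρ_J²) simplifies to sin(π/170) = 0.01848.
Then 2/(1+√(1−ρ_J²)) = 2/(1+0.01848); ω* = 2/1.01848 = 1.9637.
ρ(B_{ω*}) = ω*−1 = 0.9637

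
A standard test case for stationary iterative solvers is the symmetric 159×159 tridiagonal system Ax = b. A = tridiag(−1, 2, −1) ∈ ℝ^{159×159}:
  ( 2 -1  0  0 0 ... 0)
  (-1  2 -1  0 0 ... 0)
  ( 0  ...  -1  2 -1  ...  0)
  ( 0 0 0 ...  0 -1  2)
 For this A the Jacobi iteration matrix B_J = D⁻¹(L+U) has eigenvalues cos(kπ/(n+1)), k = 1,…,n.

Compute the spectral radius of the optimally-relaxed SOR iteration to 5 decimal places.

With n=159, ρ(Jacobi) = cos(π/160) = 0.99981.
√(1 − cos²(π/160)) = sin(π/160) ≈ 0.019634.
Young: ω* = 2/(1+√(1−ρ_J²)) = 2/(1+0.019634) = 2/1.019634 = 1.96149.
At ω = 1.96149 every |λ(B_ω)| = ω−1, so ρ_SOR = 0.96149.

ρ_SOR = 0.96149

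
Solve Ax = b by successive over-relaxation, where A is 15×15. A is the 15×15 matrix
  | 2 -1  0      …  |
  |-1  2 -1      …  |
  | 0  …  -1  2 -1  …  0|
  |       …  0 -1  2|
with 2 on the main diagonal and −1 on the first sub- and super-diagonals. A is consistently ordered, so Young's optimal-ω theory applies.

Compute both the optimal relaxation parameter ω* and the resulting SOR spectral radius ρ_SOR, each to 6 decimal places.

ω* = 1.673514, ρ_SOR = 0.673514

B_J for the 15×15 system has eigenvalues cos(kπ/16); ρ_J = cos(π/16) = 0.980785.
√(1−ρ_J²) = |sin(π/16)| = 0.1950903
Then 2/(1+√(1−ρ_J²)) = 2/(1+0.1950903); ω* = 2/1.1950903 = 1.673514.
ρ_SOR = ω* − 1 = 1.673514 − 1 = 0.673514.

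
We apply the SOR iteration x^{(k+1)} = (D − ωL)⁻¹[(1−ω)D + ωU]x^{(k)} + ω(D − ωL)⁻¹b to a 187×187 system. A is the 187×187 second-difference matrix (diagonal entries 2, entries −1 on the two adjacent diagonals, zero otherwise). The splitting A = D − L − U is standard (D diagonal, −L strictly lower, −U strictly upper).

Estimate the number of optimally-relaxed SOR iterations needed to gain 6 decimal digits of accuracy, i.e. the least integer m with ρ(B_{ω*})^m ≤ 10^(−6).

m = 414

spectrum of D⁻¹(L+U) = {cos(kπ/188) : 1≤k≤187}; ρ_J = cos(π/188) = 0.9998604.
root = sin(π/188) = 0.0167098  (since 1−cos² = sin²).
[ω*] 2 ÷ (1 + 0.0167098) = 2 ÷ 1.0167098 = 1.9671297.
and ρ(B_{ω*}) = 1.9671297 − 1 = 0.9671297.
6·ln10 = 13.8155; −ln(0.9671297) = 0.0334227; m = ⌈13.8155/0.0334227⌉ = ⌈413.357⌉ = 414.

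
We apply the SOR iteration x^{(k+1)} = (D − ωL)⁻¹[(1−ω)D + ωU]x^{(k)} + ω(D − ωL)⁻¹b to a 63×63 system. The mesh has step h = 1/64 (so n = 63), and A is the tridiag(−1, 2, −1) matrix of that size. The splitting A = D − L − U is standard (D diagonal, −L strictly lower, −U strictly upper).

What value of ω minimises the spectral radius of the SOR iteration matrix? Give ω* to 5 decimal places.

spectrum of D⁻¹(L+U) = {cos(kπ/64) : 1≤k≤63}; ρ_J = cos(π/64) = 0.99880.
√(1−ρ_J²) simplifies to sin(π/64) = 0.049068.
Then 2/(1+√(1−ρ_J²)) = 2/(1+0.049068); ω* = 2/1.049068 = 1.90645.
ρ_SOR = ω* − 1 ≈ 0.90645.

ω* = 1.90645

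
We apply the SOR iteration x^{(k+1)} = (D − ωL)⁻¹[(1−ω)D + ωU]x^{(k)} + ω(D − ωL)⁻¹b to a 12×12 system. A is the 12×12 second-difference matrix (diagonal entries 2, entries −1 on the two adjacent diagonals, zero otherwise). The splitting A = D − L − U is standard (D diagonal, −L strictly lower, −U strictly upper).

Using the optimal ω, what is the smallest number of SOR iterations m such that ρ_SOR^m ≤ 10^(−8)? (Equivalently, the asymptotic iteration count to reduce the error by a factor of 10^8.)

m = 38

spectrum of D⁻¹(L+U) = {cos(kπ/13) : 1≤k≤12}; ρ_J = cos(π/13) = 0.9709418.
√(1−ρ_J²) simplifies to sin(π/13) = 0.2393157.
Then 2/(1+√(1−ρ_J²)) = 2/(1+0.2393157); ω* = 2/1.2393157 = 1.6137938.
ρ_SOR = ω* − 1 = 1.6137938 − 1 = 0.6137938.
ρ_SOR^m ≤ 10^(−8) ⇔ m ≥ 8·ln10/(−ln 0.6137938) = 18.4207/0.488096 = 37.740; m = ⌈37.740⌉ = 38.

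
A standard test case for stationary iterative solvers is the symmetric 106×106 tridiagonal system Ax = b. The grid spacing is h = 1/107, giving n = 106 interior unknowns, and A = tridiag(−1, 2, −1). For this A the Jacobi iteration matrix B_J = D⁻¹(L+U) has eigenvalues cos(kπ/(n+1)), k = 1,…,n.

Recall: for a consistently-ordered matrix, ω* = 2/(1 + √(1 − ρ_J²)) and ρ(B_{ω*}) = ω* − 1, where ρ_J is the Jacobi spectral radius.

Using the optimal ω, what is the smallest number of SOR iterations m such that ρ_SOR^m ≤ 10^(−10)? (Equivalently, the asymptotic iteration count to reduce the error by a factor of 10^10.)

n=106: λ(B_J) = 1 − λ(A)/2 = cos(kπ/107); k=1 gives ρ_J = 0.9995690.
√(1−ρ_J²) simplifies to sin(π/107) = 0.0293565.
So ω* = 2/1.0293565 = 1.9429615 (Young).
ρ_SOR = ω* − 1 ≈ 0.9429615.
(0.9429615)^m ≤ 10^{−10}  ⇒  m·ln(0.9429615) ≤ −10·ln10  ⇒  m ≥ 392.065  ⇒  m = 393

m = 393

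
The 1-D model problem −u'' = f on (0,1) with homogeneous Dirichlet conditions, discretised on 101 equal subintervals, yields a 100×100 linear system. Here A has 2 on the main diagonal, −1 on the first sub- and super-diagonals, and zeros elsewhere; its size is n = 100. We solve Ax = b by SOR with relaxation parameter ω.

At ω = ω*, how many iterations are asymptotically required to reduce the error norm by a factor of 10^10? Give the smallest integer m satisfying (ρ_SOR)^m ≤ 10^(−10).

m = 371

n=100: λ(B_J) = 1 − λ(A)/2 = cos(kπ/101); k=1 gives ρ_J = 0.9995163.
root = sin(π/101) = 0.0310999  (since 1−cos² = sin²).
ω* = 2 / (1 + 0.0310999) = 2 / 1.0310999 ≈ 1.9396763.
Hence ρ(B_{ω*}) = 1.9396763 − 1 = 0.9396763.
For 10 digits: m = 10·ln10 / (−ln 0.9396763) = 23.0259/0.0622198 = 370.074; round up → m = 371.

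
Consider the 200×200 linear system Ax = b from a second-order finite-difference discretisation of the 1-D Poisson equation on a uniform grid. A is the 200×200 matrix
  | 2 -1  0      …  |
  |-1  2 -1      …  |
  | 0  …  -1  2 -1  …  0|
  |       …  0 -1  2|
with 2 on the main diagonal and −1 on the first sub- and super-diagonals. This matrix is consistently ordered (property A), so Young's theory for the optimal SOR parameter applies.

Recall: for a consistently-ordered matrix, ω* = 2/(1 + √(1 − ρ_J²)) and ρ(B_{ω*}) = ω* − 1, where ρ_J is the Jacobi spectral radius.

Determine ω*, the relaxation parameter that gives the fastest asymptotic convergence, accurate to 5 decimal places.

½·tridiag(1,0,1) at n=200: λ_k = cos(kπ/201); max |λ| at k=1 ⇒ ρ_J = cos(π/201) ≈ 0.99988.
√(1−ρ_J²) = |sin(π/201)| = 0.015629
So ω* = 2/1.015629 = 1.96922 (Young).
ρ_SOR = ω* − 1 = 1.96922 − 1 = 0.96922.

ω* = 1.96922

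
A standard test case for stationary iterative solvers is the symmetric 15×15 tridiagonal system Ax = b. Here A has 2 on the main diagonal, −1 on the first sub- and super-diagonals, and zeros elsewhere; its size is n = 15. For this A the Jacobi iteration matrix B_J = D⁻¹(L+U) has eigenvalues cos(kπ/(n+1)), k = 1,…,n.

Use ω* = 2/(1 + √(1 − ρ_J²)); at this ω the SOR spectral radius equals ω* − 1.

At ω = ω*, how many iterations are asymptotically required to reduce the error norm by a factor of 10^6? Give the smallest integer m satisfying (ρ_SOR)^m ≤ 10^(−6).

m = 35

½·tridiag(1,0,1) at n=15: λ_k = cos(kπ/16); max |λ| at k=1 ⇒ ρ_J = cos(π/16) ≈ 0.9807853.
1 − cos²(π/16) = sin²(π/16) ⇒ √(1−ρ_J²) = sin(π/16) = 0.1950903.
[ω*] 2 ÷ (1 + 0.1950903) = 2 ÷ 1.1950903 = 1.6735137.
and ρ(B_{ω*}) = 1.6735137 − 1 = 0.6735137.
ρ_SOR^m ≤ 10^(−6) ⇔ m ≥ 6·ln10/(−ln 0.6735137) = 13.8155/0.395247 = 34.954; m = ⌈34.954⌉ = 35.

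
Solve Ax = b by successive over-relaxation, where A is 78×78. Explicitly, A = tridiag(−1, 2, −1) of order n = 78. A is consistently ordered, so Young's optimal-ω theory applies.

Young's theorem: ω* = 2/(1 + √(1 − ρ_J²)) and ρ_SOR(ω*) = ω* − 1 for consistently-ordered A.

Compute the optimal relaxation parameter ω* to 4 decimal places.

½·tridiag(1,0,1) at n=78: λ_k = cos(kπ/79); max |λ| at k=1 ⇒ ρ_J = cos(π/79) ≈ 0.9992.
root = sin(π/79) = 0.03976  (since 1−cos² = sin²).
ω* = 2/(1 + 0.03976) = 2/1.03976 = 1.9235.
ρ_SOR = ω* − 1 ≈ 0.9235.

ω* = 1.9235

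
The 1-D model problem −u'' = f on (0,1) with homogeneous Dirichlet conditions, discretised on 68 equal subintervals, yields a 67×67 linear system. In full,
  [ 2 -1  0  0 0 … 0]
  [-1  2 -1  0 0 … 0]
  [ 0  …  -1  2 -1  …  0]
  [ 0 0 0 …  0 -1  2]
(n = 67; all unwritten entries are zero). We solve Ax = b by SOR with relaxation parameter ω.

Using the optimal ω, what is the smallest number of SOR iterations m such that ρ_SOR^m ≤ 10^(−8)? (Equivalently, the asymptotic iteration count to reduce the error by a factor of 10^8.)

With n=67, ρ(Jacobi) = cos(π/68) = 0.9989330.
root = sin(π/68) = 0.0461835  (since 1−cos² = sin²).
ω* = 2/(1+0.0461835) = 1.9117105
Hence ρ(B_{ω*}) = 1.9117105 − 1 = 0.9117105.
For 8 digits: m = 8·ln10 / (−ln 0.9117105) = 18.4207/0.0924328 = 199.287; round up → m = 200.

m = 200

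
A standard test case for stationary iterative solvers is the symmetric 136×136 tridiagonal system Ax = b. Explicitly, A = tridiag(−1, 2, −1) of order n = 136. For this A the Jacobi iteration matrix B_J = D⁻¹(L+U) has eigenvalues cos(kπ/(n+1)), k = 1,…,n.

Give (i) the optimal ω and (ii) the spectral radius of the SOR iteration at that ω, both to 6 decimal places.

B_J for the 136×136 system has eigenvalues cos(kπ/137); ρ_J = cos(π/137) = 0.999737.
√(1 − cos²(π/137)) = sin(π/137) ≈ 0.0229293.
ω* = 2/(1+0.0229293) = 1.955169
At ω = 1.955169 every |λ(B_ω)| = ω−1, so ρ_SOR = 0.955169.

ω* = 1.955169, ρ_SOR = 0.955169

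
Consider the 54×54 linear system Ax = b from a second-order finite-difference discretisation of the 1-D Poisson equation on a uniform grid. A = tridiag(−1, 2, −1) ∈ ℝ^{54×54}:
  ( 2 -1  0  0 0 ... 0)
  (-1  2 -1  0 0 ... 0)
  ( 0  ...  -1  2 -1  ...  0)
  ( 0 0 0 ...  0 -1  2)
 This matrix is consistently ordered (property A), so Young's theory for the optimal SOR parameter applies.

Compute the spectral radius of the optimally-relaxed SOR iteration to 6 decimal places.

ρ_SOR = 0.891989

ρ_J = max_k |cos(kπ/55)| = cos(π/55) = 0.998369
1 − cos²(π/55) = sin²(π/55) ⇒ √(1−ρ_J²) = sin(π/55) = 0.0570888.
[ω*] 2 ÷ (1 + 0.0570888) = 2 ÷ 1.0570888 = 1.891989.
ρ_SOR = ω* − 1 = 1.891989 − 1 = 0.891989.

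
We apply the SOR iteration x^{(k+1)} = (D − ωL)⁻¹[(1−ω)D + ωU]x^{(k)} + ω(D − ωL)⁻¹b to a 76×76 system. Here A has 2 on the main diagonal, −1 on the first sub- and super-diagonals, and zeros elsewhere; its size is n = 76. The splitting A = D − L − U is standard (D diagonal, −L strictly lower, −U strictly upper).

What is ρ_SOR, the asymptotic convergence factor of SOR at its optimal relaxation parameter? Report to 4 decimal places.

ρ_SOR = 0.9216

n=76: λ(B_J) = 1 − λ(A)/2 = cos(kπ/77); k=1 gives ρ_J = 0.9992.
√(1 − cos²(π/77)) = sin(π/77) ≈ 0.04079.
Young: ω* = 2/(1+√(1−ρ_J²)) = 2/(1+0.04079) = 2/1.04079 = 1.9216.
ρ_SOR = ω* − 1 ≈ 0.9216.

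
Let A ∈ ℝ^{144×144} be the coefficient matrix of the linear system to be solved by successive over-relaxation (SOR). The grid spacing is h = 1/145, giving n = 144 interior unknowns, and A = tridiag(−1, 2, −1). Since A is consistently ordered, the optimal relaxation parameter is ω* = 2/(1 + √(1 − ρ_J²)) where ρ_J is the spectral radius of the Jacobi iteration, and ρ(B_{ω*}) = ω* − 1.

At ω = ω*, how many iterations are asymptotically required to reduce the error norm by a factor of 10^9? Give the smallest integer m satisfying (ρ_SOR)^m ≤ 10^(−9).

m = 479

n=144: λ(B_J) = 1 − λ(A)/2 = cos(kπ/145); k=1 gives ρ_J = 0.9997653.
√(1−ρ_J²) = |sin(π/145)| = 0.0216645
Then 2/(1+√(1−ρ_J²)) = 2/(1+0.0216645); ω* = 2/1.0216645 = 1.9575898.
At ω = 1.9575898 every |λ(B_ω)| = ω−1, so ρ_SOR = 0.9575898.
For 9 digits: m = 9·ln10 / (−ln 0.9575898) = 20.7233/0.0433358 = 478.203; round up → m = 479.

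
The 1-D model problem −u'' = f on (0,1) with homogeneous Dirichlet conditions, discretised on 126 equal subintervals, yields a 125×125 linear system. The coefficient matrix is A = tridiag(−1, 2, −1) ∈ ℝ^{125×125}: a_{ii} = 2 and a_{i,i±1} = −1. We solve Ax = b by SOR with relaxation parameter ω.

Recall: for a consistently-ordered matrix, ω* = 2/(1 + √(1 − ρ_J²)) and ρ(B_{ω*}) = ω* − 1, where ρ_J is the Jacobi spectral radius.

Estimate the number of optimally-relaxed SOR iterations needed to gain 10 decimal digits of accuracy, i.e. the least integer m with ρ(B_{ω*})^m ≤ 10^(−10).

ρ_J = max_k |cos(kπ/126)| = cos(π/126) = 0.9996892
√(1−ρ_J²) simplifies to sin(π/126) = 0.0249307.
ω* = 2/(1+0.0249307) = 1.9513514
[ρ_SOR] ω* − 1 = 0.9513514.
(0.9513514)^m ≤ 10^{−10}  ⇒  m·ln(0.9513514) ≤ −10·ln10  ⇒  m ≥ 461.702  ⇒  m = 462

m = 462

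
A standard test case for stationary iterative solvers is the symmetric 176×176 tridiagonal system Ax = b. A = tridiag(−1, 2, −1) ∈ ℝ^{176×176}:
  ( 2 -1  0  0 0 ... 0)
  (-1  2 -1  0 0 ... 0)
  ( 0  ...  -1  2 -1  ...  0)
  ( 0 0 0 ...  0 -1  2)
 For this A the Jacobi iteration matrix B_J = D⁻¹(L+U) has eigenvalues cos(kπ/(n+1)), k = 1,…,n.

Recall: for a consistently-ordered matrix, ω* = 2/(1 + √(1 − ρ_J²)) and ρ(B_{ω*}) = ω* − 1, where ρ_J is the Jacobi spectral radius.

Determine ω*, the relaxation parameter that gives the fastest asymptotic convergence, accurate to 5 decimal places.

½·tridiag(1,0,1) at n=176: λ_k = cos(kπ/177); max |λ| at k=1 ⇒ ρ_J = cos(π/177) ≈ 0.99984.
1 − cos²(π/177) = sin²(π/177) ⇒ √(1−ρ_J²) = sin(π/177) = 0.017748.
ω* = 2/(1 + 0.017748) = 2/1.017748 = 1.96512.
ρ_SOR = ω* − 1 ≈ 0.96512.

ω* = 1.96512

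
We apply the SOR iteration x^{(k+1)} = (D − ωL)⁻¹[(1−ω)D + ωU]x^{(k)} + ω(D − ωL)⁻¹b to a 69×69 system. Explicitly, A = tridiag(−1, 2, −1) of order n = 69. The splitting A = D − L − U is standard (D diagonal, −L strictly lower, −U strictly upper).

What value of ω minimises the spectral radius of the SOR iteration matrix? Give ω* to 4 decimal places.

ω* = 1.9141

n=69: λ(B_J) = 1 − λ(A)/2 = cos(kπ/70); k=1 gives ρ_J = 0.9990.
1 − cos²(π/70) = sin²(π/70) ⇒ √(1−ρ_J²) = sin(π/70) = 0.04486.
[ω*] 2 ÷ (1 + 0.04486) = 2 ÷ 1.04486 = 1.9141.
[ρ_SOR] ω* − 1 = 0.9141.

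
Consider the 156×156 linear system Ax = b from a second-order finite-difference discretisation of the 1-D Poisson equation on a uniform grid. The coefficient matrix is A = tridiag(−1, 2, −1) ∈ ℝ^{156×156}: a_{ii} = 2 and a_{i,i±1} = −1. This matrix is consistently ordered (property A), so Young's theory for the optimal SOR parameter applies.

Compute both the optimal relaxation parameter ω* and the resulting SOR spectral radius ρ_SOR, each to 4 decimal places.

ω* = 1.9608, ρ_SOR = 0.9608

½·tridiag(1,0,1) at n=156: λ_k = cos(kπ/157); max |λ| at k=1 ⇒ ρ_J = cos(π/157) ≈ 0.9998.
1 − cos²(π/157) = sin²(π/157) ⇒ √(1−ρ_J²) = sin(π/157) = 0.02001.
Then 2/(1+√(1−ρ_J²)) = 2/(1+0.02001); ω* = 2/1.02001 = 1.9608.
and ρ(B_{ω*}) = 1.9608 − 1 = 0.9608.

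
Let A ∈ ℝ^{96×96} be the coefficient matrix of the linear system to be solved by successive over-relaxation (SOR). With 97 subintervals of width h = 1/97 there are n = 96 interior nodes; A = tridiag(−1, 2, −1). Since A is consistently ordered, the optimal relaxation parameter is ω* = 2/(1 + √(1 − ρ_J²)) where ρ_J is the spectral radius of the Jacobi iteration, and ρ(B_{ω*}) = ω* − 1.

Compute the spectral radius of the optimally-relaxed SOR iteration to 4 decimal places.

[ρ_J] n=96: ρ(B_J) = cos(π/(n+1)) = cos(π/97) = 0.9995.
1 − cos²(π/97) = sin²(π/97) ⇒ √(1−ρ_J²) = sin(π/97) = 0.03238.
So ω* = 2/1.03238 = 1.9373 (Young).
ρ(B_{ω*}) = ω*−1 = 0.9373

ρ_SOR = 0.9373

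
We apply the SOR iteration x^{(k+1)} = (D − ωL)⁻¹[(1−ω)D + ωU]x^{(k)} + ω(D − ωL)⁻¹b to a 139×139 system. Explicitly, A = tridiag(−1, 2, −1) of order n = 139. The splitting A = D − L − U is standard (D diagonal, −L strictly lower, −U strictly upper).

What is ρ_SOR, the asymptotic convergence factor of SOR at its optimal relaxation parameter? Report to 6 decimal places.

ρ_J = max_k |cos(kπ/140)| = cos(π/140) = 0.999748
1 − cos²(π/140) = sin²(π/140) ⇒ √(1−ρ_J²) = sin(π/140) = 0.0224381.
So ω* = 2/1.0224381 = 1.956109 (Young).
At ω = 1.956109 every |λ(B_ω)| = ω−1, so ρ_SOR = 0.956109.

ρ_SOR = 0.956109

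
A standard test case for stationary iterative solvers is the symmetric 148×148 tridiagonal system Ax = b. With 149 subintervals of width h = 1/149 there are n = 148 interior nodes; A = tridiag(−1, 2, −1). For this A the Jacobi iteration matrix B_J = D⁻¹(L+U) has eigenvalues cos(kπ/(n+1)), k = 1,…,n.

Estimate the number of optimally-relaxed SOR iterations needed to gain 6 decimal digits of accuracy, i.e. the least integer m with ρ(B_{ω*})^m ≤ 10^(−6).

B_J for the 148×148 system has eigenvalues cos(kπ/149); ρ_J = cos(π/149) = 0.9997777.
√(1 − cos²(π/149)) = sin(π/149) ≈ 0.0210830.
ω* = 2 / (1 + 0.0210830) = 2 / 1.0210830 ≈ 1.9587046.
Hence ρ(B_{ω*}) = 1.9587046 − 1 = 0.9587046.
ρ_SOR^m ≤ 10^(−6) ⇔ m ≥ 6·ln10/(−ln 0.9587046) = 13.8155/0.0421723 = 327.597; m = ⌈327.597⌉ = 328.

m = 328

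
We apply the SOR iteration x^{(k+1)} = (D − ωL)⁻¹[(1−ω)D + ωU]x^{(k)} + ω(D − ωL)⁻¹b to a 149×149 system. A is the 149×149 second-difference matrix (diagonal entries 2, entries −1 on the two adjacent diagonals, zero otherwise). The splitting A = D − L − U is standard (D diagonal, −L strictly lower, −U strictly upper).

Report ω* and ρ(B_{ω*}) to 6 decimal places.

ω* = 1.958974, ρ_SOR = 0.958974

n=149: λ(B_J) = 1 − λ(A)/2 = cos(kπ/150); k=1 gives ρ_J = 0.999781.
√(1−ρ_J²) simplifies to sin(π/150) = 0.0209424.
[ω*] 2 ÷ (1 + 0.0209424) = 2 ÷ 1.0209424 = 1.958974.
and ρ(B_{ω*}) = 1.958974 − 1 = 0.958974.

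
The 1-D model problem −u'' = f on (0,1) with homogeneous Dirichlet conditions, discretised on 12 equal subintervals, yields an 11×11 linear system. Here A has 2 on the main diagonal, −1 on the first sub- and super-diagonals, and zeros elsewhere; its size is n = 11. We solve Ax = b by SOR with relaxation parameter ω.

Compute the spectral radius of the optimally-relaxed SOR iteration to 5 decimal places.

ρ_SOR = 0.58879

B_J for the 11×11 system has eigenvalues cos(kπ/12); ρ_J = cos(π/12) = 0.96593.
1 − cos²(π/12) = sin²(π/12) ⇒ √(1−ρ_J²) = sin(π/12) = 0.258819.
Young: ω* = 2/(1+√(1−ρ_J²)) = 2/(1+0.258819) = 2/1.258819 = 1.58879.
ρ_SOR = ω* − 1 ≈ 0.58879.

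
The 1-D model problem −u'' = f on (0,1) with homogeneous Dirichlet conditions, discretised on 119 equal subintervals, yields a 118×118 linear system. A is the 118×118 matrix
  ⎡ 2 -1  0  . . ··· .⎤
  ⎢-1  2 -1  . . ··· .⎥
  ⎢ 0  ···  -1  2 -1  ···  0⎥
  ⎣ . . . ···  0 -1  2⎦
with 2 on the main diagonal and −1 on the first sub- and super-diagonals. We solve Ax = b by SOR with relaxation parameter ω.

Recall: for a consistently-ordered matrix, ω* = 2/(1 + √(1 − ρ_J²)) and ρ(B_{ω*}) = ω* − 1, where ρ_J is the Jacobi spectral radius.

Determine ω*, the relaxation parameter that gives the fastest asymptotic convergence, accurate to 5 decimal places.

With n=118, ρ(Jacobi) = cos(π/119) = 0.99965.
1 − cos²(π/119) = sin²(π/119) ⇒ √(1−ρ_J²) = sin(π/119) = 0.026397.
Then 2/(1+√(1−ρ_J²)) = 2/(1+0.026397); ω* = 2/1.026397 = 1.94856.
and ρ(B_{ω*}) = 1.94856 − 1 = 0.94856.

ω* = 1.94856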